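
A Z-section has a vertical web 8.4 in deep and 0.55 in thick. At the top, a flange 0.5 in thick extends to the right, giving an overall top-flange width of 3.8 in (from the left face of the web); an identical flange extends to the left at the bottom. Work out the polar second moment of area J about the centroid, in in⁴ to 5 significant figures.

J ≈ 92.651 in⁴

Decompose the section into non-overlapping parts with the origin at the bottom-left of its bounding rectangle.
Web: 0.55 × 8.4, A = 4.62 in², y = 4.2 in, Ī = 27.1656 in⁴.
Top flange (beyond web): 3.25 × 0.5, A = 1.625 in², y = 8.15 in, Ī = 0.03385417 in⁴.
Bottom flange (beyond web): 3.25 × 0.5, A = 1.625 in², y = 0.25 in, Ī = 0.03385417 in⁴.
Centroid: ȳ = ΣA·y / ΣA = 4.2 in.
Transfer each piece to the centroidal x-axis using Ī + A·d² with d = y − 4.2:
  web: d = 0 in → contributes +27.1656 in⁴
  top flange (beyond web): d = 3.95 in → contributes +25.38792 in⁴
  bottom flange (beyond web): d = -3.95 in → contributes +25.38792 in⁴
Total I = 77.94143 in⁴.
For the y-axis: x̄ = 3.525 in.
Repeating about the centroidal y-axis gives I_y = 14.70964 in⁴.
Polar second moment: J = I_x + I_y = 92.65107 in⁴.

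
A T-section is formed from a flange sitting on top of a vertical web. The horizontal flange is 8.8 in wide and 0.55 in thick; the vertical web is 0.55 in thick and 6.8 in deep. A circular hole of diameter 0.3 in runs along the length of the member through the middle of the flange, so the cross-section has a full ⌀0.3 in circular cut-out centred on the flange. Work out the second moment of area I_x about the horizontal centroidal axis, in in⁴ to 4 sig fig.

Decompose the section into non-overlapping parts with the origin at the bottom-left of its bounding rectangle.
Flange: 8.8 × 0.55, A = 4.84 in², y = 7.075 in, Ī = 0.122008 in⁴.
Web: 0.55 × 6.8, A = 3.74 in², y = 3.4 in, Ī = 14.4115 in⁴.
Hole (subtracted): ⌀0.3, A = 0.0706858 in², y = 7.075 in, Ī = 0.000397608 in⁴.
Centroid: ȳ = ΣA·y / ΣA = 5.45977 in.
Transfer each piece to the horizontal centroidal axis using Ī + A·d² with d = y − 5.45977:
  flange: d = 1.61523 in → contributes +12.7494 in⁴
  web: d = -2.05977 in → contributes +30.279 in⁴
  hole: d = 1.61523 in → contributes −0.184815 in⁴
Total I = 42.8436 in⁴.

I_x ≈ 42.84 in⁴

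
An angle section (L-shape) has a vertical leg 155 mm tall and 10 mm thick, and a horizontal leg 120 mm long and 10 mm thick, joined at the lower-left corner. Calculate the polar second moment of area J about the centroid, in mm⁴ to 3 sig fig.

Treat the section as a set of non-overlapping primitives; coordinates are from the bounding-box lower-left.
Vertical leg: 10 × 155, A = 1 550 mm², y = 77.5 mm, Ī = 3 103 229 mm⁴.
Horizontal leg (remainder): 110 × 10, A = 1 100 mm², y = 5 mm, Ī = 9166.7 mm⁴.
Centroid: ȳ = ΣA·y / ΣA = 47.406 mm.
Transfer each piece to the centroidal x-axis using Ī + A·d² with d = y − 47.406:
  vertical leg: d = 30.094 mm → contributes +4 507 017 mm⁴
  horizontal leg (remainder): d = -42.406 mm → contributes +1 987 231 mm⁴
Total I = 6 494 247 mm⁴.
For the y-axis: x̄ = 29.906 mm.
Repeating about the centroidal y-axis gives I_y = 3 438 310 mm⁴.
Polar second moment: J = I_x + I_y = 9 932 557 mm⁴.

J ≈ 9.93 × 10⁶ mm⁴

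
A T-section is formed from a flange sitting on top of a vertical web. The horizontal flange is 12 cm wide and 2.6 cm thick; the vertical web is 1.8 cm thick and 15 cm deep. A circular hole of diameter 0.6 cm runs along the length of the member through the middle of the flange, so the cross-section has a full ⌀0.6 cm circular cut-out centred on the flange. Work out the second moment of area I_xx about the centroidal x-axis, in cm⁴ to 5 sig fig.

I_xx ≈ 1640.0 cm⁴

Break the section into simple shapes (no overlaps), measuring from the bottom-left corner of the bounding box.
Flange: 12 × 2.6, A = 31.2 cm², y = 16.3 cm, Ī = 17.576 cm⁴.
Web: 1.8 × 15, A = 27 cm², y = 7.5 cm, Ī = 506.25 cm⁴.
Hole (subtracted): ⌀0.6, A = 0.2827433 cm², y = 16.3 cm, Ī = 0.006361725 cm⁴.
Centroid: ȳ = ΣA·y / ΣA = 12.1976 cm.
Transfer each piece to the centroidal x-axis using Ī + A·d² with d = y − 12.1976:
  flange: d = 4.102404 cm → contributes +542.6633 cm⁴
  web: d = -4.697596 cm → contributes +1102.07 cm⁴
  hole: d = 4.102404 cm → contributes −4.764853 cm⁴
Total I = 1639.968 cm⁴.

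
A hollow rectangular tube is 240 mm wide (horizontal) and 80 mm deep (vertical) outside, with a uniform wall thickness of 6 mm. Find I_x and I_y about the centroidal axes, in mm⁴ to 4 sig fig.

I_x ≈ 4.266 × 10⁶ mm⁴, I_y ≈ 2.500 × 10⁷ mm⁴

Treat the section as a set of non-overlapping primitives; coordinates are from the bounding-box lower-left.
Outer rectangle: 240 × 80, A = 19 200 mm², y = 40 mm, Ī = 10 240 000 mm⁴.
Inner void (subtracted): 228 × 68, A = 15 504 mm², y = 40 mm, Ī = 5 974 208 mm⁴.
By symmetry the centroid is at mid-height, ȳ = 40 mm.
All pieces are centred on the centroidal x-axis, so I = ΣĪ (holes subtracted) = 4 265 792 mm⁴.
Repeating about the centroidal y-axis gives I_y = 24 996 672 mm⁴.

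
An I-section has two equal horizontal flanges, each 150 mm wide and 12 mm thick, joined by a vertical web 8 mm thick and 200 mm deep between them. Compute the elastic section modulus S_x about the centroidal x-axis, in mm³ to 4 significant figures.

Decompose the section into non-overlapping parts with the origin at the bottom-left of its bounding rectangle.
Bottom flange: 150 × 12, A = 1 800 mm², y = 6 mm, Ī = 21 600 mm⁴.
Web: 8 × 200, A = 1 600 mm², y = 112 mm, Ī = 5 333 333 mm⁴.
Top flange: 150 × 12, A = 1 800 mm², y = 218 mm, Ī = 21 600 mm⁴.
By symmetry the centroid is at mid-height, ȳ = 112 mm.
Transfer each piece to the centroidal x-axis using Ī + A·d² with d = y − 112:
  bottom flange: d = -106 mm → contributes +20 246 400 mm⁴
  web: d = 0 mm → contributes +5 333 333 mm⁴
  top flange: d = 106 mm → contributes +20 246 400 mm⁴
Total I = 45 826 133 mm⁴.
Extreme fibre distance c = 112 mm; S = I/c = 409 162 mm³.

S_x ≈ 4.092 × 10⁵ mm³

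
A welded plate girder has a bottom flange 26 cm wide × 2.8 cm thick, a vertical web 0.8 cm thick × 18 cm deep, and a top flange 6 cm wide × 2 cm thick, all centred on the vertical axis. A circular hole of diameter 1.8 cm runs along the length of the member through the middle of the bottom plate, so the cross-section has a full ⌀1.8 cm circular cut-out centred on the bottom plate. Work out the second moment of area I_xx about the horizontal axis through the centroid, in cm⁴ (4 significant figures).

Split into non-overlapping primitives; take the origin at the lower-left of the bounding box.
Bottom plate: 26 × 2.8, A = 72.8 cm², y = 1.4 cm, Ī = 47.5627 cm⁴.
Web plate: 0.8 × 18, A = 14.4 cm², y = 11.8 cm, Ī = 388.8 cm⁴.
Top plate: 6 × 2, A = 12 cm², y = 21.8 cm, Ī = 4 cm⁴.
Hole (subtracted): ⌀1.8, A = 2.54469 cm², y = 1.4 cm, Ī = 0.5153 cm⁴.
Centroid: ȳ = ΣA·y / ΣA = 5.48213 cm.
Transfer each piece to the horizontal axis through the centroid using Ī + A·d² with d = y − 5.48213:
  bottom plate: d = -4.08213 cm → contributes +1260.69 cm⁴
  web plate: d = 6.31787 cm → contributes +963.582 cm⁴
  top plate: d = 16.3179 cm → contributes +3199.27 cm⁴
  hole: d = -4.08213 cm → contributes −42.9196 cm⁴
Total I = 5380.62 cm⁴.

I_xx ≈ 5381 cm⁴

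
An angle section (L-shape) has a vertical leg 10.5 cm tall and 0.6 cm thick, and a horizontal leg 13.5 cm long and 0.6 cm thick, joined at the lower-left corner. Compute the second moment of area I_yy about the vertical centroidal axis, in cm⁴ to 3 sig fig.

I_yy ≈ 266 cm⁴

Break the section into simple shapes (no overlaps), measuring from the bottom-left corner of the bounding box.
Vertical leg: 0.6 × 10.5, A = 6.3 cm², x = 0.3 cm, Ī = 0.189 cm⁴.
Horizontal leg (remainder): 12.9 × 0.6, A = 7.74 cm², x = 7.05 cm, Ī = 107.33 cm⁴.
Centroid: x̄ = ΣA·x / ΣA = 4.0212 cm.
Transfer each piece to the vertical centroidal axis using Ī + A·d² with d = x − 4.0212:
  vertical leg: d = -3.7212 cm → contributes +87.425 cm⁴
  horizontal leg (remainder): d = 3.0288 cm → contributes +178.34 cm⁴
Total I = 265.77 cm⁴.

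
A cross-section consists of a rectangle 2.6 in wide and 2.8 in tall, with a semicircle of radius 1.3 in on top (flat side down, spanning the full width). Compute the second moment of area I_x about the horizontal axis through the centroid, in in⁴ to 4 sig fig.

Treat the section as a set of non-overlapping primitives; coordinates are from the bounding-box lower-left.
Rectangular body: 2.6 × 2.8, A = 7.28 in², y = 1.4 in, Ī = 4.75627 in⁴.
Semicircular cap: semicircle r = 1.3, A = 2.65465 in², y = 3.35174 in, Ī = 0.313477 in⁴.
Centroid: ȳ = ΣA·y / ΣA = 1.92153 in.
Transfer each piece to the horizontal axis through the centroid using Ī + A·d² with d = y − 1.92153:
  rectangular body: d = -0.521525 in → contributes +6.73635 in⁴
  semicircular cap: d = 1.43021 in → contributes +5.74357 in⁴
Total I = 12.4799 in⁴.

I_x ≈ 12.48 in⁴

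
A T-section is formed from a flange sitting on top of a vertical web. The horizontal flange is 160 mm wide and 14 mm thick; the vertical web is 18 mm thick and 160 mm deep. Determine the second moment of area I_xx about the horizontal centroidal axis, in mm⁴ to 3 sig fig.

Decompose the section into non-overlapping parts with the origin at the bottom-left of its bounding rectangle.
Flange: 160 × 14, A = 2 240 mm², y = 167 mm, Ī = 36 587 mm⁴.
Web: 18 × 160, A = 2 880 mm², y = 80 mm, Ī = 6 144 000 mm⁴.
Centroid: ȳ = ΣA·y / ΣA = 118.06 mm.
Transfer each piece to the horizontal centroidal axis using Ī + A·d² with d = y − 118.06:
  flange: d = 48.938 mm → contributes +5 401 115 mm⁴
  web: d = -38.063 mm → contributes +10 316 411 mm⁴
Total I = 15 717 527 mm⁴.

I_xx ≈ 1.57 × 10⁷ mm⁴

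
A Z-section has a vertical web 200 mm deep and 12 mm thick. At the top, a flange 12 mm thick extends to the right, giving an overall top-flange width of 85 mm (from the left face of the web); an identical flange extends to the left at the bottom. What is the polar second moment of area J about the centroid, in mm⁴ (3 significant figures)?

J ≈ 2.75 × 10⁷ mm⁴

Split into non-overlapping primitives; take the origin at the lower-left of the bounding box.
Web: 12 × 200, A = 2 400 mm², y = 100 mm, Ī = 8 000 000 mm⁴.
Top flange (beyond web): 73 × 12, A = 876 mm², y = 194 mm, Ī = 10 512 mm⁴.
Bottom flange (beyond web): 73 × 12, A = 876 mm², y = 6 mm, Ī = 10 512 mm⁴.
Centroid: ȳ = ΣA·y / ΣA = 100 mm.
Transfer each piece to the centroidal x-axis using Ī + A·d² with d = y − 100:
  web: d = 0 mm → contributes +8 000 000 mm⁴
  top flange (beyond web): d = 94 mm → contributes +7 750 848 mm⁴
  bottom flange (beyond web): d = -94 mm → contributes +7 750 848 mm⁴
Total I = 23 501 696 mm⁴.
For the y-axis: x̄ = 79 mm.
Repeating about the centroidal y-axis gives I_y = 3 971 384 mm⁴.
Polar second moment: J = I_x + I_y = 27 473 080 mm⁴.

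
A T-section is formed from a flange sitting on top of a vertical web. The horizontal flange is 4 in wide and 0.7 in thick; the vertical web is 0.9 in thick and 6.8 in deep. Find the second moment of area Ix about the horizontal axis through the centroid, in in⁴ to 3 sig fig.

Break the section into simple shapes (no overlaps), measuring from the bottom-left corner of the bounding box.
Flange: 4 × 0.7, A = 2.8 in², y = 7.15 in, Ī = 0.11433 in⁴.
Web: 0.9 × 6.8, A = 6.12 in², y = 3.4 in, Ī = 23.582 in⁴.
Centroid: ȳ = ΣA·y / ΣA = 4.5771 in.
Transfer each piece to the horizontal axis through the centroid using Ī + A·d² with d = y − 4.5771:
  flange: d = 2.5729 in → contributes +18.649 in⁴
  web: d = -1.1771 in → contributes +32.062 in⁴
Total I = 50.712 in⁴.

Ix ≈ 50.7 in⁴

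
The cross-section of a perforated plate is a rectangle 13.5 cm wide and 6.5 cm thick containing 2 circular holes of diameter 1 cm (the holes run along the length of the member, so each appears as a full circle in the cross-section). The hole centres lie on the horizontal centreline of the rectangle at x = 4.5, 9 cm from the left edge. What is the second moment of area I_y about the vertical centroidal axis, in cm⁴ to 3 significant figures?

I_y ≈ 1320 cm⁴

Treat the section as a set of non-overlapping primitives; coordinates are from the bounding-box lower-left.
Plate: 13.5 × 6.5, A = 87.75 cm², x = 6.75 cm, Ī = 1332.7 cm⁴.
Hole 1 (subtracted): ⌀1, A = 0.7854 cm², x = 4.5 cm, Ī = 0.049087 cm⁴.
Hole 2 (subtracted): ⌀1, A = 0.7854 cm², x = 9 cm, Ī = 0.049087 cm⁴.
By symmetry the centroid is at mid-width, x̄ = 6.75 cm.
Transfer each piece to the vertical centroidal axis using Ī + A·d² with d = x − 6.75:
  plate: d = 0 cm → contributes +1332.7 cm⁴
  hole 1: d = -2.25 cm → contributes −4.0252 cm⁴
  hole 2: d = 2.25 cm → contributes −4.0252 cm⁴
Total I = 1324.7 cm⁴.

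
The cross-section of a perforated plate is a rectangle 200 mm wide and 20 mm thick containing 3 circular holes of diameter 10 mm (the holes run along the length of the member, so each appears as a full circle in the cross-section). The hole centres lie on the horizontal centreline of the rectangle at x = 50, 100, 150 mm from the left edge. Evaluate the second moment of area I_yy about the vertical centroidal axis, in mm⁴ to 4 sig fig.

I_yy ≈ 1.294 × 10⁷ mm⁴

Decompose the section into non-overlapping parts with the origin at the bottom-left of its bounding rectangle.
Plate: 200 × 20, A = 4 000 mm², x = 100 mm, Ī = 13 333 333 mm⁴.
Hole 1 (subtracted): ⌀10, A = 78.5398 mm², x = 50 mm, Ī = 490.874 mm⁴.
Hole 2 (subtracted): ⌀10, A = 78.5398 mm², x = 100 mm, Ī = 490.874 mm⁴.
Hole 3 (subtracted): ⌀10, A = 78.5398 mm², x = 150 mm, Ī = 490.874 mm⁴.
By symmetry the centroid is at mid-width, x̄ = 100 mm.
Transfer each piece to the vertical centroidal axis using Ī + A·d² with d = x − 100:
  plate: d = 0 mm → contributes +13 333 333 mm⁴
  hole 1: d = -50 mm → contributes −196 840 mm⁴
  hole 2: d = 0 mm → contributes −490.874 mm⁴
  hole 3: d = 50 mm → contributes −196 840 mm⁴
Total I = 12 939 162 mm⁴.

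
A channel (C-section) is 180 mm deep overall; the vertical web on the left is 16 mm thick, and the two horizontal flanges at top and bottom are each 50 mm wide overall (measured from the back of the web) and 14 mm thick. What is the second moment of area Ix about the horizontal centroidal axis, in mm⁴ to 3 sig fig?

Treat the section as a set of non-overlapping primitives; coordinates are from the bounding-box lower-left.
Web: 16 × 180, A = 2 880 mm², y = 90 mm, Ī = 7 776 000 mm⁴.
Top flange (beyond web): 34 × 14, A = 476 mm², y = 173 mm, Ī = 7774.7 mm⁴.
Bottom flange (beyond web): 34 × 14, A = 476 mm², y = 7 mm, Ī = 7774.7 mm⁴.
By symmetry the centroid is at mid-height, ȳ = 90 mm.
Transfer each piece to the horizontal centroidal axis using Ī + A·d² with d = y − 90:
  web: d = 0 mm → contributes +7 776 000 mm⁴
  top flange (beyond web): d = 83 mm → contributes +3 286 939 mm⁴
  bottom flange (beyond web): d = -83 mm → contributes +3 286 939 mm⁴
Total I = 14 349 877 mm⁴.

Ix ≈ 1.43 × 10⁷ mm⁴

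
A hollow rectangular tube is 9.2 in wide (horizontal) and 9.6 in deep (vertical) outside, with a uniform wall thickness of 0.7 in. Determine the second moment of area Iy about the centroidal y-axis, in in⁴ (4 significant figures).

Treat the section as a set of non-overlapping primitives; coordinates are from the bounding-box lower-left.
Outer rectangle: 9.2 × 9.6, A = 88.32 in², x = 4.6 in, Ī = 622.95 in⁴.
Inner void (subtracted): 7.8 × 8.2, A = 63.96 in², x = 4.6 in, Ī = 324.277 in⁴.
By symmetry the centroid is at mid-width, x̄ = 4.6 in.
All pieces are centred on the centroidal y-axis, so I = ΣĪ (holes subtracted) = 298.673 in⁴.

Iy ≈ 298.7 in⁴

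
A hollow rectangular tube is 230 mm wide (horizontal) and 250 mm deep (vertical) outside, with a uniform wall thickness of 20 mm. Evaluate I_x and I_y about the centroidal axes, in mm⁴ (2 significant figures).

I_x ≈ 1.5 × 10⁸ mm⁴, I_y ≈ 1.3 × 10⁸ mm⁴

Break the section into simple shapes (no overlaps), measuring from the bottom-left corner of the bounding box.
Outer rectangle: 230 × 250, A = 57 500 mm², y = 125 mm, Ī = 299 479 167 mm⁴.
Inner void (subtracted): 190 × 210, A = 39 900 mm², y = 125 mm, Ī = 146 632 500 mm⁴.
By symmetry the centroid is at mid-height, ȳ = 125 mm.
All pieces are centred on the centroidal x-axis, so I = ΣĪ (holes subtracted) = 152 846 667 mm⁴.
Repeating about the centroidal y-axis gives I_y = 133 446 667 mm⁴.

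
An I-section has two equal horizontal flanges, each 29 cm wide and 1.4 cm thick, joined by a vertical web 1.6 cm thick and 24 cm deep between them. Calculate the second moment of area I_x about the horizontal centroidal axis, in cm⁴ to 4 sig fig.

I_x ≈ 1.495 × 10⁴ cm⁴

Split into non-overlapping primitives; take the origin at the lower-left of the bounding box.
Bottom flange: 29 × 1.4, A = 40.6 cm², y = 0.7 cm, Ī = 6.63133 cm⁴.
Web: 1.6 × 24, A = 38.4 cm², y = 13.4 cm, Ī = 1843.2 cm⁴.
Top flange: 29 × 1.4, A = 40.6 cm², y = 26.1 cm, Ī = 6.63133 cm⁴.
By symmetry the centroid is at mid-height, ȳ = 13.4 cm.
Transfer each piece to the horizontal centroidal axis using Ī + A·d² with d = y − 13.4:
  bottom flange: d = -12.7 cm → contributes +6555.01 cm⁴
  web: d = 0 cm → contributes +1843.2 cm⁴
  top flange: d = 12.7 cm → contributes +6555.01 cm⁴
Total I = 14953.2 cm⁴.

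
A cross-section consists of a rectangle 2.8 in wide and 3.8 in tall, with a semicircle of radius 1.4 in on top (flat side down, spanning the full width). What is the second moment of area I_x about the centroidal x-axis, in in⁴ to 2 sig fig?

Break the section into simple shapes (no overlaps), measuring from the bottom-left corner of the bounding box.
Rectangular body: 2.8 × 3.8, A = 10.64 in², y = 1.9 in, Ī = 12.8 in⁴.
Semicircular cap: semicircle r = 1.4, A = 3.079 in², y = 4.394 in, Ī = 0.4216 in⁴.
Centroid: ȳ = ΣA·y / ΣA = 2.46 in.
Transfer each piece to the centroidal x-axis using Ī + A·d² with d = y − 2.46:
  rectangular body: d = -0.5597 in → contributes +16.14 in⁴
  semicircular cap: d = 1.934 in → contributes +11.94 in⁴
Total I = 28.08 in⁴.

I_x ≈ 28 in⁴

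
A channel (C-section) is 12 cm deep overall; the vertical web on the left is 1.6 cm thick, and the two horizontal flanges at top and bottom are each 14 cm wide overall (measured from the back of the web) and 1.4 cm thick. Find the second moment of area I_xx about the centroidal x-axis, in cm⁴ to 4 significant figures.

I_xx ≈ 1211 cm⁴

Break the section into simple shapes (no overlaps), measuring from the bottom-left corner of the bounding box.
Web: 1.6 × 12, A = 19.2 cm², y = 6 cm, Ī = 230.4 cm⁴.
Top flange (beyond web): 12.4 × 1.4, A = 17.36 cm², y = 11.3 cm, Ī = 2.83547 cm⁴.
Bottom flange (beyond web): 12.4 × 1.4, A = 17.36 cm², y = 0.7 cm, Ī = 2.83547 cm⁴.
By symmetry the centroid is at mid-height, ȳ = 6 cm.
Transfer each piece to the centroidal x-axis using Ī + A·d² with d = y − 6:
  web: d = 0 cm → contributes +230.4 cm⁴
  top flange (beyond web): d = 5.3 cm → contributes +490.478 cm⁴
  bottom flange (beyond web): d = -5.3 cm → contributes +490.478 cm⁴
Total I = 1211.36 cm⁴.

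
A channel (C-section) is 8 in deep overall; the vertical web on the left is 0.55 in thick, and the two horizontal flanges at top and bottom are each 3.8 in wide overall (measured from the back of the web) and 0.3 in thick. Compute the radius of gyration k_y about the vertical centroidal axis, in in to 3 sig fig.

Treat the section as a set of non-overlapping primitives; coordinates are from the bounding-box lower-left.
Web: 0.55 × 8, A = 4.4 in², x = 0.275 in, Ī = 0.11092 in⁴.
Top flange (beyond web): 3.25 × 0.3, A = 0.975 in², x = 2.175 in, Ī = 0.8582 in⁴.
Bottom flange (beyond web): 3.25 × 0.3, A = 0.975 in², x = 2.175 in, Ī = 0.8582 in⁴.
Centroid: x̄ = ΣA·x / ΣA = 0.85846 in.
Transfer each piece to the vertical centroidal axis using Ī + A·d² with d = x − 0.85846:
  web: d = -0.58346 in → contributes +1.6088 in⁴
  top flange (beyond web): d = 1.3165 in → contributes +2.5481 in⁴
  bottom flange (beyond web): d = 1.3165 in → contributes +2.5481 in⁴
Total I = 6.7051 in⁴.
Radius of gyration: k = √(I/A) = √(6.7051 / 6.35) = 1.0276 in.

k_y ≈ 1.03 in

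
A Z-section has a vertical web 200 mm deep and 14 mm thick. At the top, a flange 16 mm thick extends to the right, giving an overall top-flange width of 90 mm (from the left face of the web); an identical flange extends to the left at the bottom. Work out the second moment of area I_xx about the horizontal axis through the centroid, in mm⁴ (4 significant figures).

Split into non-overlapping primitives; take the origin at the lower-left of the bounding box.
Web: 14 × 200, A = 2 800 mm², y = 100 mm, Ī = 9 333 333 mm⁴.
Top flange (beyond web): 76 × 16, A = 1 216 mm², y = 192 mm, Ī = 25941.3 mm⁴.
Bottom flange (beyond web): 76 × 16, A = 1 216 mm², y = 8 mm, Ī = 25941.3 mm⁴.
Centroid: ȳ = ΣA·y / ΣA = 100 mm.
Transfer each piece to the horizontal axis through the centroid using Ī + A·d² with d = y − 100:
  web: d = 0 mm → contributes +9 333 333 mm⁴
  top flange (beyond web): d = 92 mm → contributes +10 318 165 mm⁴
  bottom flange (beyond web): d = -92 mm → contributes +10 318 165 mm⁴
Total I = 29 969 664 mm⁴.

I_xx ≈ 2.997 × 10⁷ mm⁴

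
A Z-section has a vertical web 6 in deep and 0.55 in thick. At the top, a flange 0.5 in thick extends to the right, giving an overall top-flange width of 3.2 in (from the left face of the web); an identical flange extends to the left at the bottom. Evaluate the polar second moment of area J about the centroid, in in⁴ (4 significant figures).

J ≈ 38.41 in⁴

Break the section into simple shapes (no overlaps), measuring from the bottom-left corner of the bounding box.
Web: 0.55 × 6, A = 3.3 in², y = 3 in, Ī = 9.9 in⁴.
Top flange (beyond web): 2.65 × 0.5, A = 1.325 in², y = 5.75 in, Ī = 0.0276042 in⁴.
Bottom flange (beyond web): 2.65 × 0.5, A = 1.325 in², y = 0.25 in, Ī = 0.0276042 in⁴.
Centroid: ȳ = ΣA·y / ΣA = 3 in.
Transfer each piece to the centroidal x-axis using Ī + A·d² with d = y − 3:
  web: d = 0 in → contributes +9.9 in⁴
  top flange (beyond web): d = 2.75 in → contributes +10.0479 in⁴
  bottom flange (beyond web): d = -2.75 in → contributes +10.0479 in⁴
Total I = 29.9958 in⁴.
For the y-axis: x̄ = 2.925 in.
Repeating about the centroidal y-axis gives I_y = 8.41799 in⁴.
Polar second moment: J = I_x + I_y = 38.4138 in⁴.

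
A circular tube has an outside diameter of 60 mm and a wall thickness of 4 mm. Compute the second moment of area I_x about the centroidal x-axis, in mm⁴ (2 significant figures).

Treat the section as a set of non-overlapping primitives; coordinates are from the bounding-box lower-left.
Outer circle: ⌀60, A = 2 827 mm², y = 30 mm, Ī = 636 173 mm⁴.
Bore (subtracted): ⌀52, A = 2 124 mm², y = 30 mm, Ī = 358 908 mm⁴.
By symmetry the centroid is at mid-height, ȳ = 30 mm.
All pieces are centred on the centroidal x-axis, so I = ΣĪ (holes subtracted) = 277 264 mm⁴.

I_x ≈ 2.8 × 10⁵ mm⁴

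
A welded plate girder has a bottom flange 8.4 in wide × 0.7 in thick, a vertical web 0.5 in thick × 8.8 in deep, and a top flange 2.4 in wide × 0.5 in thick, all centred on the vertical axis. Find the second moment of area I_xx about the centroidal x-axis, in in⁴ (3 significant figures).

I_xx ≈ 144 in⁴

Break the section into simple shapes (no overlaps), measuring from the bottom-left corner of the bounding box.
Bottom plate: 8.4 × 0.7, A = 5.88 in², y = 0.35 in, Ī = 0.2401 in⁴.
Web plate: 0.5 × 8.8, A = 4.4 in², y = 5.1 in, Ī = 28.395 in⁴.
Top plate: 2.4 × 0.5, A = 1.2 in², y = 9.75 in, Ī = 0.025 in⁴.
Centroid: ȳ = ΣA·y / ΣA = 3.1531 in.
Transfer each piece to the centroidal x-axis using Ī + A·d² with d = y − 3.1531:
  bottom plate: d = -2.8031 in → contributes +46.443 in⁴
  web plate: d = 1.9469 in → contributes +45.072 in⁴
  top plate: d = 6.5969 in → contributes +52.247 in⁴
Total I = 143.76 in⁴.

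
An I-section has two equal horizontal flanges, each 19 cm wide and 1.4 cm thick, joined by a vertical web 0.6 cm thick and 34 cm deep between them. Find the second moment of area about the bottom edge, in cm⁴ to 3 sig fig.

I_base ≈ 4.36 × 10⁴ cm⁴

Break the section into simple shapes (no overlaps), measuring from the bottom-left corner of the bounding box.
Bottom flange: 19 × 1.4, A = 26.6 cm², y = 0.7 cm, Ī = 4.3447 cm⁴.
Web: 0.6 × 34, A = 20.4 cm², y = 18.4 cm, Ī = 1965.2 cm⁴.
Top flange: 19 × 1.4, A = 26.6 cm², y = 36.1 cm, Ī = 4.3447 cm⁴.
Transfer each piece to a horizontal axis along the bottom face using Ī + A·d² with d = y − 0:
  bottom flange: d = 0.7 cm → contributes +17.379 cm⁴
  web: d = 18.4 cm → contributes +8871.8 cm⁴
  top flange: d = 36.1 cm → contributes +34 670 cm⁴
Total I = 43 559 cm⁴.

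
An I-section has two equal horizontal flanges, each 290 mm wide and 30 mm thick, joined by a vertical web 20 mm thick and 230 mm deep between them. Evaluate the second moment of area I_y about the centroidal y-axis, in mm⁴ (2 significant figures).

I_y ≈ 1.2 × 10⁸ mm⁴

Break the section into simple shapes (no overlaps), measuring from the bottom-left corner of the bounding box.
Bottom flange: 290 × 30, A = 8 700 mm², x = 145 mm, Ī = 60 972 500 mm⁴.
Web: 20 × 230, A = 4 600 mm², x = 145 mm, Ī = 153 333 mm⁴.
Top flange: 290 × 30, A = 8 700 mm², x = 145 mm, Ī = 60 972 500 mm⁴.
By symmetry the centroid is at mid-width, x̄ = 145 mm.
All pieces are centred on the centroidal y-axis, so I = ΣĪ = 122 098 333 mm⁴.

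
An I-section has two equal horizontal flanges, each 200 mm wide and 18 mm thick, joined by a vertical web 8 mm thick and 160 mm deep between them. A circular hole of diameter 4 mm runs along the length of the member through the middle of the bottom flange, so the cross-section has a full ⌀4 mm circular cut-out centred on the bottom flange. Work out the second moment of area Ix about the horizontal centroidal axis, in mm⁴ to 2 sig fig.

Treat the section as a set of non-overlapping primitives; coordinates are from the bounding-box lower-left.
Bottom flange: 200 × 18, A = 3 600 mm², y = 9 mm, Ī = 97 200 mm⁴.
Web: 8 × 160, A = 1 280 mm², y = 98 mm, Ī = 2 730 667 mm⁴.
Top flange: 200 × 18, A = 3 600 mm², y = 187 mm, Ī = 97 200 mm⁴.
Hole (subtracted): ⌀4, A = 12.57 mm², y = 9 mm, Ī = 12.57 mm⁴.
Centroid: ȳ = ΣA·y / ΣA = 98.13 mm.
Transfer each piece to the horizontal centroidal axis using Ī + A·d² with d = y − 98.13:
  bottom flange: d = -89.13 mm → contributes +28 697 502 mm⁴
  web: d = -0.1321 mm → contributes +2 730 689 mm⁴
  top flange: d = 88.87 mm → contributes +28 528 224 mm⁴
  hole: d = -89.13 mm → contributes −99 846 mm⁴
Total I = 59 856 568 mm⁴.

Ix ≈ 6.0 × 10⁷ mm⁴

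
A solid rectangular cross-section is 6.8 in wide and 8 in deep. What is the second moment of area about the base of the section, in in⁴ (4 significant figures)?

The section: 6.8 × 8, A = 54.4 in², y = 4 in, Ī = 290.133 in⁴.
Transfer it to the bottom edge using Ī + A·d² with d = y − 0:
  the section: d = 4 in → contributes +1160.53 in⁴
Total I = 1160.53 in⁴.

I_base ≈ 1161 in⁴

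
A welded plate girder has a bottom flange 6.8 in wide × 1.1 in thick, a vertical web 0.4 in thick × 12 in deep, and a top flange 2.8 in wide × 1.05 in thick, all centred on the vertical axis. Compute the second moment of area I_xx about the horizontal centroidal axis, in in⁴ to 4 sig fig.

I_xx ≈ 446.3 in⁴

Treat the section as a set of non-overlapping primitives; coordinates are from the bounding-box lower-left.
Bottom plate: 6.8 × 1.1, A = 7.48 in², y = 0.55 in, Ī = 0.754233 in⁴.
Web plate: 0.4 × 12, A = 4.8 in², y = 7.1 in, Ī = 57.6 in⁴.
Top plate: 2.8 × 1.05, A = 2.94 in², y = 13.625 in, Ī = 0.270113 in⁴.
Centroid: ȳ = ΣA·y / ΣA = 5.14136 in.
Transfer each piece to the horizontal centroidal axis using Ī + A·d² with d = y − 5.14136:
  bottom plate: d = -4.59136 in → contributes +158.437 in⁴
  web plate: d = 1.95864 in → contributes +76.0141 in⁴
  top plate: d = 8.48364 in → contributes +211.868 in⁴
Total I = 446.319 in⁴.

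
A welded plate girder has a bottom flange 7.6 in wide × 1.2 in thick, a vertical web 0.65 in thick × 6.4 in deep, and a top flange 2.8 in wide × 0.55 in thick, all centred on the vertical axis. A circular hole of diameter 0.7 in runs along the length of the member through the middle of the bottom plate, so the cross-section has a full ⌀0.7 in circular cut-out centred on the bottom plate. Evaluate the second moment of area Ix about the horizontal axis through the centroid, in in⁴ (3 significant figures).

Ix ≈ 106 in⁴

Break the section into simple shapes (no overlaps), measuring from the bottom-left corner of the bounding box.
Bottom plate: 7.6 × 1.2, A = 9.12 in², y = 0.6 in, Ī = 1.0944 in⁴.
Web plate: 0.65 × 6.4, A = 4.16 in², y = 4.4 in, Ī = 14.199 in⁴.
Top plate: 2.8 × 0.55, A = 1.54 in², y = 7.875 in, Ī = 0.038821 in⁴.
Hole (subtracted): ⌀0.7, A = 0.38485 in², y = 0.6 in, Ī = 0.011786 in⁴.
Centroid: ȳ = ΣA·y / ΣA = 2.4712 in.
Transfer each piece to the horizontal axis through the centroid using Ī + A·d² with d = y − 2.4712:
  bottom plate: d = -1.8712 in → contributes +33.028 in⁴
  web plate: d = 1.9288 in → contributes +29.675 in⁴
  top plate: d = 5.4038 in → contributes +45.008 in⁴
  hole: d = -1.8712 in → contributes −1.3593 in⁴
Total I = 106.35 in⁴.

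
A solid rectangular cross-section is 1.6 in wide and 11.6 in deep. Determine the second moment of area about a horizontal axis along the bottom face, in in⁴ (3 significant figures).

The section: 1.6 × 11.6, A = 18.56 in², y = 5.8 in, Ī = 208.12 in⁴.
Transfer it to the base of the section using Ī + A·d² with d = y − 0:
  the section: d = 5.8 in → contributes +832.48 in⁴
Total I = 832.48 in⁴.

I_base ≈ 832 in⁴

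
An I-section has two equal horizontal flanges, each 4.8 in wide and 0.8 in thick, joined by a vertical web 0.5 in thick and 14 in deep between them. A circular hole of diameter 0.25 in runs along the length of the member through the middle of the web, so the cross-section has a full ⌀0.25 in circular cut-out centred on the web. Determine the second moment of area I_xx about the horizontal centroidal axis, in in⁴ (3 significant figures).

Decompose the section into non-overlapping parts with the origin at the bottom-left of its bounding rectangle.
Bottom flange: 4.8 × 0.8, A = 3.84 in², y = 0.4 in, Ī = 0.2048 in⁴.
Web: 0.5 × 14, A = 7 in², y = 7.8 in, Ī = 114.33 in⁴.
Top flange: 4.8 × 0.8, A = 3.84 in², y = 15.2 in, Ī = 0.2048 in⁴.
Hole (subtracted): ⌀0.25, A = 0.049087 in², y = 7.8 in, Ī = 0.00019175 in⁴.
By symmetry the centroid is at mid-height, ȳ = 7.8 in.
Transfer each piece to the horizontal centroidal axis using Ī + A·d² with d = y − 7.8:
  bottom flange: d = -7.4 in → contributes +210.48 in⁴
  web: d = 0 in → contributes +114.33 in⁴
  top flange: d = 7.4 in → contributes +210.48 in⁴
  hole: d = 0 in → contributes −0.00019175 in⁴
Total I = 535.3 in⁴.

I_xx ≈ 535 in⁴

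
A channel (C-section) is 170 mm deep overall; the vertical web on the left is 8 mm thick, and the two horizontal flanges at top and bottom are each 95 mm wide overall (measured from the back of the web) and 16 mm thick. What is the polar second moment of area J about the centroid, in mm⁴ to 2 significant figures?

Break the section into simple shapes (no overlaps), measuring from the bottom-left corner of the bounding box.
Web: 8 × 170, A = 1 360 mm², y = 85 mm, Ī = 3 275 333 mm⁴.
Top flange (beyond web): 87 × 16, A = 1 392 mm², y = 162 mm, Ī = 29 696 mm⁴.
Bottom flange (beyond web): 87 × 16, A = 1 392 mm², y = 8 mm, Ī = 29 696 mm⁴.
By symmetry the centroid is at mid-height, ȳ = 85 mm.
Transfer each piece to the centroidal x-axis using Ī + A·d² with d = y − 85:
  web: d = 0 mm → contributes +3 275 333 mm⁴
  top flange (beyond web): d = 77 mm → contributes +8 282 864 mm⁴
  bottom flange (beyond web): d = -77 mm → contributes +8 282 864 mm⁴
Total I = 19 841 061 mm⁴.
For the y-axis: x̄ = 35.91 mm.
Repeating about the centroidal y-axis gives I_y = 3 824 725 mm⁴.
Polar second moment: J = I_x + I_y = 23 665 786 mm⁴.

J ≈ 2.4 × 10⁷ mm⁴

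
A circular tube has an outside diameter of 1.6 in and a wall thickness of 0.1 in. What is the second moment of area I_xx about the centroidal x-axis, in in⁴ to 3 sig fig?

Split into non-overlapping primitives; take the origin at the lower-left of the bounding box.
Outer circle: ⌀1.6, A = 2.0106 in², y = 0.8 in, Ī = 0.3217 in⁴.
Bore (subtracted): ⌀1.4, A = 1.5394 in², y = 0.8 in, Ī = 0.18857 in⁴.
By symmetry the centroid is at mid-height, ȳ = 0.8 in.
All pieces are centred on the centroidal x-axis, so I = ΣĪ (holes subtracted) = 0.13312 in⁴.

I_xx ≈ 0.133 in⁴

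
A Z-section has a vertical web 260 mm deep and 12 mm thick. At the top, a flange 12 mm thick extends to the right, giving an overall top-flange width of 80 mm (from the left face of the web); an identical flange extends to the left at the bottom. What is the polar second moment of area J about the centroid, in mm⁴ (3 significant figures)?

Break the section into simple shapes (no overlaps), measuring from the bottom-left corner of the bounding box.
Web: 12 × 260, A = 3 120 mm², y = 130 mm, Ī = 17 576 000 mm⁴.
Top flange (beyond web): 68 × 12, A = 816 mm², y = 254 mm, Ī = 9 792 mm⁴.
Bottom flange (beyond web): 68 × 12, A = 816 mm², y = 6 mm, Ī = 9 792 mm⁴.
Centroid: ȳ = ΣA·y / ΣA = 130 mm.
Transfer each piece to the centroidal x-axis using Ī + A·d² with d = y − 130:
  web: d = 0 mm → contributes +17 576 000 mm⁴
  top flange (beyond web): d = 124 mm → contributes +12 556 608 mm⁴
  bottom flange (beyond web): d = -124 mm → contributes +12 556 608 mm⁴
Total I = 42 689 216 mm⁴.
For the y-axis: x̄ = 74 mm.
Repeating about the centroidal y-axis gives I_y = 3 277 504 mm⁴.
Polar second moment: J = I_x + I_y = 45 966 720 mm⁴.

J ≈ 4.60 × 10⁷ mm⁴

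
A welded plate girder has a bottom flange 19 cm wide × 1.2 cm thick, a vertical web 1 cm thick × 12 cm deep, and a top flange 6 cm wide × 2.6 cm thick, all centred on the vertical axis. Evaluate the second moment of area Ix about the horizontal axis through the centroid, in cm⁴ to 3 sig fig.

Decompose the section into non-overlapping parts with the origin at the bottom-left of its bounding rectangle.
Bottom plate: 19 × 1.2, A = 22.8 cm², y = 0.6 cm, Ī = 2.736 cm⁴.
Web plate: 1 × 12, A = 12 cm², y = 7.2 cm, Ī = 144 cm⁴.
Top plate: 6 × 2.6, A = 15.6 cm², y = 14.5 cm, Ī = 8.788 cm⁴.
Centroid: ȳ = ΣA·y / ΣA = 6.4738 cm.
Transfer each piece to the horizontal axis through the centroid using Ī + A·d² with d = y − 6.4738:
  bottom plate: d = -5.8738 cm → contributes +789.37 cm⁴
  web plate: d = 0.72619 cm → contributes +150.33 cm⁴
  top plate: d = 8.0262 cm → contributes +1013.7 cm⁴
Total I = 1953.4 cm⁴.

Ix ≈ 1950 cm⁴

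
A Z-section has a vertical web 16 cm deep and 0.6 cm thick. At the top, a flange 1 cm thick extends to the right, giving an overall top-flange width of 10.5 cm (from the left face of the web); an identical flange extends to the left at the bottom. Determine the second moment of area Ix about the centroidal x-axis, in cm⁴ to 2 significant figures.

Ix ≈ 1300 cm⁴

Treat the section as a set of non-overlapping primitives; coordinates are from the bounding-box lower-left.
Web: 0.6 × 16, A = 9.6 cm², y = 8 cm, Ī = 204.8 cm⁴.
Top flange (beyond web): 9.9 × 1, A = 9.9 cm², y = 15.5 cm, Ī = 0.825 cm⁴.
Bottom flange (beyond web): 9.9 × 1, A = 9.9 cm², y = 0.5 cm, Ī = 0.825 cm⁴.
Centroid: ȳ = ΣA·y / ΣA = 8 cm.
Transfer each piece to the centroidal x-axis using Ī + A·d² with d = y − 8:
  web: d = 0 cm → contributes +204.8 cm⁴
  top flange (beyond web): d = 7.5 cm → contributes +557.7 cm⁴
  bottom flange (beyond web): d = -7.5 cm → contributes +557.7 cm⁴
Total I = 1 320 cm⁴.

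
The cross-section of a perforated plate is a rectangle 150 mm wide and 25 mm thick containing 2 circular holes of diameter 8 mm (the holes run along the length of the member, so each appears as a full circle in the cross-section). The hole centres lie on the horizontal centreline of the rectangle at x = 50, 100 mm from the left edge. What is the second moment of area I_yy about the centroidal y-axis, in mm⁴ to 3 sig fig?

Decompose the section into non-overlapping parts with the origin at the bottom-left of its bounding rectangle.
Plate: 150 × 25, A = 3 750 mm², x = 75 mm, Ī = 7 031 250 mm⁴.
Hole 1 (subtracted): ⌀8, A = 50.265 mm², x = 50 mm, Ī = 201.06 mm⁴.
Hole 2 (subtracted): ⌀8, A = 50.265 mm², x = 100 mm, Ī = 201.06 mm⁴.
By symmetry the centroid is at mid-width, x̄ = 75 mm.
Transfer each piece to the centroidal y-axis using Ī + A·d² with d = x − 75:
  plate: d = 0 mm → contributes +7 031 250 mm⁴
  hole 1: d = -25 mm → contributes −31 617 mm⁴
  hole 2: d = 25 mm → contributes −31 617 mm⁴
Total I = 6 968 016 mm⁴.

I_yy ≈ 6.97 × 10⁶ mm⁴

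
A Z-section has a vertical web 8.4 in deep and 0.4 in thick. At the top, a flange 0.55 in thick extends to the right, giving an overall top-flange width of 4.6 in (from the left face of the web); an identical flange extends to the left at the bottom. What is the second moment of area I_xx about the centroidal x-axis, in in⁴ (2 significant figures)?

Treat the section as a set of non-overlapping primitives; coordinates are from the bounding-box lower-left.
Web: 0.4 × 8.4, A = 3.36 in², y = 4.2 in, Ī = 19.76 in⁴.
Top flange (beyond web): 4.2 × 0.55, A = 2.31 in², y = 8.125 in, Ī = 0.05823 in⁴.
Bottom flange (beyond web): 4.2 × 0.55, A = 2.31 in², y = 0.275 in, Ī = 0.05823 in⁴.
Centroid: ȳ = ΣA·y / ΣA = 4.2 in.
Transfer each piece to the centroidal x-axis using Ī + A·d² with d = y − 4.2:
  web: d = 0 in → contributes +19.76 in⁴
  top flange (beyond web): d = 3.925 in → contributes +35.65 in⁴
  bottom flange (beyond web): d = -3.925 in → contributes +35.65 in⁴
Total I = 91.05 in⁴.

I_xx ≈ 91 in⁴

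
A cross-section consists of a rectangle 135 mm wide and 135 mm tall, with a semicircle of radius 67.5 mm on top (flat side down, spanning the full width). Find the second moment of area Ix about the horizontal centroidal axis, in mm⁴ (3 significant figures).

Ix ≈ 7.75 × 10⁷ mm⁴

Decompose the section into non-overlapping parts with the origin at the bottom-left of its bounding rectangle.
Rectangular body: 135 × 135, A = 18 225 mm², y = 67.5 mm, Ī = 27 679 219 mm⁴.
Semicircular cap: semicircle r = 67.5, A = 7156.9 mm², y = 163.65 mm, Ī = 2 278 490 mm⁴.
Centroid: ȳ = ΣA·y / ΣA = 94.611 mm.
Transfer each piece to the horizontal centroidal axis using Ī + A·d² with d = y − 94.611:
  rectangular body: d = -27.111 mm → contributes +41 074 513 mm⁴
  semicircular cap: d = 69.037 mm → contributes +36 389 326 mm⁴
Total I = 77 463 838 mm⁴.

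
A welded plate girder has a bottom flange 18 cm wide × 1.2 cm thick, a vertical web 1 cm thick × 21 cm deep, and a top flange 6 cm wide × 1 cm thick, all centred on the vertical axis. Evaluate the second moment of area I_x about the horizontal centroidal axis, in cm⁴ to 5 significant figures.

Treat the section as a set of non-overlapping primitives; coordinates are from the bounding-box lower-left.
Bottom plate: 18 × 1.2, A = 21.6 cm², y = 0.6 cm, Ī = 2.592 cm⁴.
Web plate: 1 × 21, A = 21 cm², y = 11.7 cm, Ī = 771.75 cm⁴.
Top plate: 6 × 1, A = 6 cm², y = 22.7 cm, Ī = 0.5 cm⁴.
Centroid: ȳ = ΣA·y / ΣA = 8.124691 cm.
Transfer each piece to the horizontal centroidal axis using Ī + A·d² with d = y − 8.124691:
  bottom plate: d = -7.524691 cm → contributes +1225.605 cm⁴
  web plate: d = 3.575309 cm → contributes +1040.189 cm⁴
  top plate: d = 14.57531 cm → contributes +1275.138 cm⁴
Total I = 3540.932 cm⁴.

I_x ≈ 3540.9 cm⁴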